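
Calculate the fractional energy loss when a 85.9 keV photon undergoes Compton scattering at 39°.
0.0361 (or 3.61%)

Calculate initial and final photon energies:

Initial: E₀ = 85.9 keV → λ₀ = 14.4336 pm
Compton shift: Δλ = 0.5407 pm
Final wavelength: λ' = 14.9743 pm
Final energy: E' = 82.7982 keV

Fractional energy loss:
(E₀ - E')/E₀ = (85.9000 - 82.7982)/85.9000
= 3.1018/85.9000
= 0.0361
= 3.61%

(Intermediate values are shown rounded; full precision is carried through to the final answer.)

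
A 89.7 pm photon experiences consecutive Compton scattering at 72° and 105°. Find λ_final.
94.4308 pm

Apply Compton shift twice:

First scattering at θ₁ = 72°:
Δλ₁ = λ_C(1 - cos(72°))
Δλ₁ = 2.4263 × 0.6910
Δλ₁ = 1.6765 pm

After first scattering:
λ₁ = 89.7 + 1.6765 = 91.3765 pm

Second scattering at θ₂ = 105°:
Δλ₂ = λ_C(1 - cos(105°))
Δλ₂ = 2.4263 × 1.2588
Δλ₂ = 3.0543 pm

Final wavelength:
λ₂ = 91.3765 + 3.0543 = 94.4308 pm

Total shift: Δλ_total = 1.6765 + 3.0543 = 4.7308 pm

(Intermediate values are shown rounded; full precision is carried through to the final answer.)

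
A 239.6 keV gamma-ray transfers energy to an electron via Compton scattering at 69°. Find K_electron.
55.4130 keV

By energy conservation: K_e = E_initial - E_final

First find the scattered photon energy:
Initial wavelength: λ = hc/E = 5.1746 pm
Compton shift: Δλ = λ_C(1 - cos(69°)) = 1.5568 pm
Final wavelength: λ' = 5.1746 + 1.5568 = 6.7314 pm
Final photon energy: E' = hc/λ' = 184.1870 keV

Electron kinetic energy:
K_e = E - E' = 239.6000 - 184.1870 = 55.4130 keV

(Intermediate values are shown rounded; full precision is carried through to the final answer.)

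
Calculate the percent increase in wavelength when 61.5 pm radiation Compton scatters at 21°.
0.2620%

Calculate the Compton shift:
Δλ = λ_C(1 - cos(21°))
Δλ = 2.4263 × (1 - cos(21°))
Δλ = 2.4263 × 0.0664
Δλ = 0.1612 pm

Percentage change:
(Δλ/λ₀) × 100 = (0.1612/61.5) × 100
= 0.2620%

(Intermediate values are shown rounded; full precision is carried through to the final answer.)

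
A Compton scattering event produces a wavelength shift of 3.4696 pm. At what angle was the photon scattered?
115.47°

From the Compton formula Δλ = λ_C(1 - cos θ), we can solve for θ:

cos θ = 1 - Δλ/λ_C

Given:
- Δλ = 3.4696 pm
- λ_C = h/(m_e·c) ≈ 2.42631024 pm

cos θ = 1 - 3.4696/2.42631024
cos θ = 1 - 1.429990
cos θ = -0.429990

θ = arccos(-0.429990)
θ = 115.47°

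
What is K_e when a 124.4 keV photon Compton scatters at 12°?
0.6583 keV

By energy conservation: K_e = E_initial - E_final

First find the scattered photon energy:
Initial wavelength: λ = hc/E = 9.9666 pm
Compton shift: Δλ = λ_C(1 - cos(12°)) = 0.0530 pm
Final wavelength: λ' = 9.9666 + 0.0530 = 10.0196 pm
Final photon energy: E' = hc/λ' = 123.7417 keV

Electron kinetic energy:
K_e = E - E' = 124.4000 - 123.7417 = 0.6583 keV

(Intermediate values are shown rounded; full precision is carried through to the final answer.)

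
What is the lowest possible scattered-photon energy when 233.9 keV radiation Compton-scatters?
122.1115 keV (at θ = 180°)

The scattered photon has minimum energy when its wavelength is maximum, i.e., when the Compton shift Δλ = λ_C(1 − cos θ) is maximum. This occurs at θ = 180° (backscattering), giving Δλ_max = 2λ_C = 4.8526 pm.

Initial wavelength: λ₀ = hc/E₀ = 5.3007 pm
Maximum final wavelength: λ'_max = λ₀ + 2λ_C = 5.3007 + 4.8526 = 10.1534 pm
Minimum final energy: E'_min = hc/λ'_max = 122.1115 keV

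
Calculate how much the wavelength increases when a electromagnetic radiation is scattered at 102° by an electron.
2.9308 pm

Using the Compton scattering formula:
Δλ = λ_C(1 - cos θ)

where λ_C = h/(m_e·c) ≈ 2.4263 pm is the Compton wavelength of an electron.

For θ = 102°:
cos(102°) = -0.2079
1 - cos(102°) = 1.2079

Δλ = 2.4263 × 1.2079
Δλ = 2.9308 pm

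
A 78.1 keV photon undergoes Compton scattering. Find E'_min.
59.8158 keV (at θ = 180°)

The scattered photon has minimum energy when its wavelength is maximum, i.e., when the Compton shift Δλ = λ_C(1 − cos θ) is maximum. This occurs at θ = 180° (backscattering), giving Δλ_max = 2λ_C = 4.8526 pm.

Initial wavelength: λ₀ = hc/E₀ = 15.8751 pm
Maximum final wavelength: λ'_max = λ₀ + 2λ_C = 15.8751 + 4.8526 = 20.7277 pm
Minimum final energy: E'_min = hc/λ'_max = 59.8158 keV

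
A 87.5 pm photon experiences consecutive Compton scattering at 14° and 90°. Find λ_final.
89.9984 pm

Apply Compton shift twice:

First scattering at θ₁ = 14°:
Δλ₁ = λ_C(1 - cos(14°))
Δλ₁ = 2.4263 × 0.0297
Δλ₁ = 0.0721 pm

After first scattering:
λ₁ = 87.5 + 0.0721 = 87.5721 pm

Second scattering at θ₂ = 90°:
Δλ₂ = λ_C(1 - cos(90°))
Δλ₂ = 2.4263 × 1.0000
Δλ₂ = 2.4263 pm

Final wavelength:
λ₂ = 87.5721 + 2.4263 = 89.9984 pm

Total shift: Δλ_total = 0.0721 + 2.4263 = 2.4984 pm

(Intermediate values are shown rounded; full precision is carried through to the final answer.)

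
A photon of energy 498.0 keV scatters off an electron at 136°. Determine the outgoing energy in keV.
186.1263 keV

First convert energy to wavelength:
λ = hc/E, with hc ≈ 1239.842 keV·pm (i.e. 1239.842 eV·nm)

For E = 498.0 keV = 498000 eV:
λ = 1239.842 keV·pm / 498.0 keV
λ = 2.4896 pm

Calculate the Compton shift:
Δλ = λ_C(1 - cos(136°)) = 2.4263 × 1.7193
Δλ = 4.1717 pm

Final wavelength:
λ' = 2.4896 + 4.1717 = 6.6613 pm

Final energy:
E' = hc/λ' = 1239.842 / 6.6613 = 186.1263 keV

(Intermediate values are shown rounded; full precision is carried through to the final answer.)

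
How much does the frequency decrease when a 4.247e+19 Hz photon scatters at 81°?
9.546e+18 Hz (decrease)

Convert frequency to wavelength (c = 299792458 m/s):
λ₀ = c/f₀ = 299792458/4.247e+19 = 7.0589230e-12 m = 7.0589 pm

Calculate Compton shift:
Δλ = λ_C(1 - cos(81°)) = 2.0468 pm

Final wavelength:
λ' = λ₀ + Δλ = 7.0589 + 2.0468 = 9.1057 pm

Final frequency:
f' = c/λ' = 299792458/9.1056746e-12 = 3.2923695e+19 Hz

Frequency shift (decrease):
Δf = f₀ - f' = 4.247e+19 - 3.2923695e+19 = 9.546e+18 Hz

(Intermediate values are shown rounded; full precision is carried through to the final answer.)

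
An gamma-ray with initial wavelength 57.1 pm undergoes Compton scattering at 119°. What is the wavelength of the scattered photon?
60.7026 pm

Using the Compton scattering formula:
λ' = λ + Δλ = λ + λ_C(1 - cos θ)

Given:
- Initial wavelength λ = 57.1 pm
- Scattering angle θ = 119°
- Compton wavelength λ_C ≈ 2.4263 pm

Calculate the shift:
Δλ = 2.4263 × (1 - cos(119°))
Δλ = 2.4263 × 1.4848
Δλ = 3.6026 pm

Final wavelength:
λ' = 57.1 + 3.6026 = 60.7026 pm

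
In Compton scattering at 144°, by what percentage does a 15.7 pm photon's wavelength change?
27.9569%

Calculate the Compton shift:
Δλ = λ_C(1 - cos(144°))
Δλ = 2.4263 × (1 - cos(144°))
Δλ = 2.4263 × 1.8090
Δλ = 4.3892 pm

Percentage change:
(Δλ/λ₀) × 100 = (4.3892/15.7) × 100
= 27.9569%

(Intermediate values are shown rounded; full precision is carried through to the final answer.)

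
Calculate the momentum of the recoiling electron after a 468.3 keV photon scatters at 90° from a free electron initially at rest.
2.8230e-22 kg·m/s

The electron is initially at rest, so by conservation of momentum:
p⃗_e = p⃗₀ − p⃗'  (incident photon momentum minus scattered photon momentum)

Photon momentum magnitudes (p = h/λ = E/c):
λ₀ = hc/E₀ = 2.6475 pm → p₀ = h/λ₀ = 2.5027e-22 kg·m/s
Δλ = λ_C(1 − cos 90°) = 2.4263 pm
λ' = 5.0738 pm → p' = h/λ' = 1.3059e-22 kg·m/s

The scattered photon makes angle θ = 90° with the incident direction, so by the law of cosines:
|p⃗_e|² = p₀² + p'² − 2p₀p'cos θ
|p⃗_e|² = (2.5027e-22)² + (1.3059e-22)² − 2·2.5027e-22·1.3059e-22·cos(90°)
|p⃗_e| = 2.8230e-22 kg·m/s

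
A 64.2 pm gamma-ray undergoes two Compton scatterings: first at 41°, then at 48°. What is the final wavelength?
65.5979 pm

Apply Compton shift twice:

First scattering at θ₁ = 41°:
Δλ₁ = λ_C(1 - cos(41°))
Δλ₁ = 2.4263 × 0.2453
Δλ₁ = 0.5952 pm

After first scattering:
λ₁ = 64.2 + 0.5952 = 64.7952 pm

Second scattering at θ₂ = 48°:
Δλ₂ = λ_C(1 - cos(48°))
Δλ₂ = 2.4263 × 0.3309
Δλ₂ = 0.8028 pm

Final wavelength:
λ₂ = 64.7952 + 0.8028 = 65.5979 pm

Total shift: Δλ_total = 0.5952 + 0.8028 = 1.3979 pm

(Intermediate values are shown rounded; full precision is carried through to the final answer.)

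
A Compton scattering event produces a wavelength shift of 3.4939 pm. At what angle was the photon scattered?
116.10°

From the Compton formula Δλ = λ_C(1 - cos θ), we can solve for θ:

cos θ = 1 - Δλ/λ_C

Given:
- Δλ = 3.4939 pm
- λ_C = h/(m_e·c) ≈ 2.42631024 pm

cos θ = 1 - 3.4939/2.42631024
cos θ = 1 - 1.440005
cos θ = -0.440005

θ = arccos(-0.440005)
θ = 116.10°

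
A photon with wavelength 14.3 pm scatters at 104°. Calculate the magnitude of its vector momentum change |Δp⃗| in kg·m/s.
6.6856e-23 kg·m/s

Photon momentum magnitude is p = h/λ.

Initial momentum:
p₀ = h/λ = 6.6261e-34/1.4300e-11 = 4.6336e-23 kg·m/s

After scattering:
λ' = λ + Δλ = 14.3 + 3.0133 = 17.3133 pm
p' = h/λ' = 6.6261e-34/1.7313e-11 = 3.8272e-23 kg·m/s

Momentum is a vector; the scattered photon's direction makes angle θ = 104° with the incident direction. The magnitude of the vector change Δp⃗ = p⃗₀ − p⃗' is found from the law of cosines:
|Δp⃗|² = p₀² + p'² − 2p₀p'cos θ
|Δp⃗|² = (4.6336e-23)² + (3.8272e-23)² − 2·4.6336e-23·3.8272e-23·cos(104°)
|Δp⃗| = 6.6856e-23 kg·m/s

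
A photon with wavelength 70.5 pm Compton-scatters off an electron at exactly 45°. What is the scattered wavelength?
71.2106 pm

Using the Compton formula: λ' = λ + λ_C(1 − cos θ)

For θ = 45°, cos θ = √2/2 (exact) ≈ 0.7071, so:
1 − cos 45° = 1 − (√2/2) ≈ 0.2929

Δλ = λ_C × 0.2929 = 2.4263 × 0.2929 = 0.7106 pm

λ' = 70.5 + 0.7106 = 71.2106 pm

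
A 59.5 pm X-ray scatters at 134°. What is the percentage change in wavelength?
6.9105%

Calculate the Compton shift:
Δλ = λ_C(1 - cos(134°))
Δλ = 2.4263 × (1 - cos(134°))
Δλ = 2.4263 × 1.6947
Δλ = 4.1118 pm

Percentage change:
(Δλ/λ₀) × 100 = (4.1118/59.5) × 100
= 6.9105%

(Intermediate values are shown rounded; full precision is carried through to the final answer.)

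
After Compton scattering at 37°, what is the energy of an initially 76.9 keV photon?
74.6382 keV

First convert energy to wavelength:
λ = hc/E, with hc ≈ 1239.842 keV·pm (i.e. 1239.842 eV·nm)

For E = 76.9 keV = 76900 eV:
λ = 1239.842 keV·pm / 76.9 keV
λ = 16.1228 pm

Calculate the Compton shift:
Δλ = λ_C(1 - cos(37°)) = 2.4263 × 0.2014
Δλ = 0.4886 pm

Final wavelength:
λ' = 16.1228 + 0.4886 = 16.6114 pm

Final energy:
E' = hc/λ' = 1239.842 / 16.6114 = 74.6382 keV

(Intermediate values are shown rounded; full precision is carried through to the final answer.)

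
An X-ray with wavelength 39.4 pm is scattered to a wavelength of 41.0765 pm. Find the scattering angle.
72.00°

First find the wavelength shift:
Δλ = λ' - λ = 41.0765 - 39.4 = 1.6765 pm

Using Δλ = λ_C(1 - cos θ), with λ_C = h/(m_e·c) ≈ 2.42631024 pm:
cos θ = 1 - Δλ/λ_C
cos θ = 1 - 1.6765/2.42631024
cos θ = 0.309033

θ = arccos(0.309033)
θ = 72.00°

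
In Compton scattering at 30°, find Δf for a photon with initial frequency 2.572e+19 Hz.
6.978e+17 Hz (decrease)

Convert frequency to wavelength (c = 299792458 m/s):
λ₀ = c/f₀ = 299792458/2.572e+19 = 1.1656005e-11 m = 11.6560 pm

Calculate Compton shift:
Δλ = λ_C(1 - cos(30°)) = 0.3251 pm

Final wavelength:
λ' = λ₀ + Δλ = 11.6560 + 0.3251 = 11.9811 pm

Final frequency:
f' = c/λ' = 299792458/1.1981069e-11 = 2.5022179e+19 Hz

Frequency shift (decrease):
Δf = f₀ - f' = 2.572e+19 - 2.5022179e+19 = 6.978e+17 Hz

(Intermediate values are shown rounded; full precision is carried through to the final answer.)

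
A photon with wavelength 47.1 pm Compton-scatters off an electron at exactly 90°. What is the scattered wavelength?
49.5263 pm

Using the Compton formula: λ' = λ + λ_C(1 − cos θ)

For θ = 90°, cos θ = 0 (exact) = 0.0000, so:
1 − cos 90° = 1 − (0) = 1.0000

Δλ = λ_C × 1.0000 = 2.4263 × 1.0000 = 2.4263 pm

λ' = 47.1 + 2.4263 = 49.5263 pm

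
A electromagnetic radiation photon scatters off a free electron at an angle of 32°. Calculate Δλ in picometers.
0.3687 pm

Using the Compton scattering formula:
Δλ = λ_C(1 - cos θ)

where λ_C = h/(m_e·c) ≈ 2.4263 pm is the Compton wavelength of an electron.

For θ = 32°:
cos(32°) = 0.8480
1 - cos(32°) = 0.1520

Δλ = 2.4263 × 0.1520
Δλ = 0.3687 pm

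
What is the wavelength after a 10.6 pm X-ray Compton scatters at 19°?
10.7322 pm

Using the Compton scattering formula:
λ' = λ + Δλ = λ + λ_C(1 - cos θ)

Given:
- Initial wavelength λ = 10.6 pm
- Scattering angle θ = 19°
- Compton wavelength λ_C ≈ 2.4263 pm

Calculate the shift:
Δλ = 2.4263 × (1 - cos(19°))
Δλ = 2.4263 × 0.0545
Δλ = 0.1322 pm

Final wavelength:
λ' = 10.6 + 0.1322 = 10.7322 pm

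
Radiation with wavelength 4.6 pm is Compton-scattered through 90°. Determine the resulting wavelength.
7.0263 pm

Using the Compton scattering formula:
λ' = λ + Δλ = λ + λ_C(1 - cos θ)

Given:
- Initial wavelength λ = 4.6 pm
- Scattering angle θ = 90°
- Compton wavelength λ_C ≈ 2.4263 pm

Calculate the shift:
Δλ = 2.4263 × (1 - cos(90°))
Δλ = 2.4263 × 1.0000
Δλ = 2.4263 pm

Final wavelength:
λ' = 4.6 + 2.4263 = 7.0263 pm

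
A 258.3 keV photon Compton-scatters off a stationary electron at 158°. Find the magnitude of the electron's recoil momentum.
2.0456e-22 kg·m/s

The electron is initially at rest, so by conservation of momentum:
p⃗_e = p⃗₀ − p⃗'  (incident photon momentum minus scattered photon momentum)

Photon momentum magnitudes (p = h/λ = E/c):
λ₀ = hc/E₀ = 4.8000 pm → p₀ = h/λ₀ = 1.3804e-22 kg·m/s
Δλ = λ_C(1 − cos 158°) = 4.6759 pm
λ' = 9.4760 pm → p' = h/λ' = 6.9925e-23 kg·m/s

The scattered photon makes angle θ = 158° with the incident direction, so by the law of cosines:
|p⃗_e|² = p₀² + p'² − 2p₀p'cos θ
|p⃗_e|² = (1.3804e-22)² + (6.9925e-23)² − 2·1.3804e-22·6.9925e-23·cos(158°)
|p⃗_e| = 2.0456e-22 kg·m/s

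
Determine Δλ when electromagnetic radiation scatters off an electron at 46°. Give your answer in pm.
0.7409 pm

Using the Compton scattering formula:
Δλ = λ_C(1 - cos θ)

where λ_C = h/(m_e·c) ≈ 2.4263 pm is the Compton wavelength of an electron.

For θ = 46°:
cos(46°) = 0.6947
1 - cos(46°) = 0.3053

Δλ = 2.4263 × 0.3053
Δλ = 0.7409 pm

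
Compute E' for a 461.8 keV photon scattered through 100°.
224.1041 keV

First convert energy to wavelength:
λ = hc/E, with hc ≈ 1239.842 keV·pm (i.e. 1239.842 eV·nm)

For E = 461.8 keV = 461800 eV:
λ = 1239.842 keV·pm / 461.8 keV
λ = 2.6848 pm

Calculate the Compton shift:
Δλ = λ_C(1 - cos(100°)) = 2.4263 × 1.1736
Δλ = 2.8476 pm

Final wavelength:
λ' = 2.6848 + 2.8476 = 5.5324 pm

Final energy:
E' = hc/λ' = 1239.842 / 5.5324 = 224.1041 keV

(Intermediate values are shown rounded; full precision is carried through to the final answer.)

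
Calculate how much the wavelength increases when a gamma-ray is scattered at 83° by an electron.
2.1306 pm

Using the Compton scattering formula:
Δλ = λ_C(1 - cos θ)

where λ_C = h/(m_e·c) ≈ 2.4263 pm is the Compton wavelength of an electron.

For θ = 83°:
cos(83°) = 0.1219
1 - cos(83°) = 0.8781

Δλ = 2.4263 × 0.8781
Δλ = 2.1306 pm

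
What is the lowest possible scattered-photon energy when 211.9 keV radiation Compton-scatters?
115.8331 keV (at θ = 180°)

The scattered photon has minimum energy when its wavelength is maximum, i.e., when the Compton shift Δλ = λ_C(1 − cos θ) is maximum. This occurs at θ = 180° (backscattering), giving Δλ_max = 2λ_C = 4.8526 pm.

Initial wavelength: λ₀ = hc/E₀ = 5.8511 pm
Maximum final wavelength: λ'_max = λ₀ + 2λ_C = 5.8511 + 4.8526 = 10.7037 pm
Minimum final energy: E'_min = hc/λ'_max = 115.8331 keV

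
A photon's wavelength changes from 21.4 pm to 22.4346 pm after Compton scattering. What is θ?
55.00°

First find the wavelength shift:
Δλ = λ' - λ = 22.4346 - 21.4 = 1.0346 pm

Using Δλ = λ_C(1 - cos θ), with λ_C = h/(m_e·c) ≈ 2.42631024 pm:
cos θ = 1 - Δλ/λ_C
cos θ = 1 - 1.0346/2.42631024
cos θ = 0.573591

θ = arccos(0.573591)
θ = 55.00°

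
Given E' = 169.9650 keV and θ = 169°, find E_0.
498.5998 keV

Convert final energy to wavelength (hc ≈ 1239.842 keV·pm):
λ' = hc/E' = 1239.842 / 169.9650 = 7.2947 pm

Calculate the Compton shift:
Δλ = λ_C(1 - cos(169°))
Δλ = 2.4263 × (1 - cos(169°))
Δλ = 4.8080 pm

Initial wavelength:
λ = λ' - Δλ = 7.2947 - 4.8080 = 2.4866 pm

Initial energy:
E = hc/λ = 1239.842 / 2.4866 = 498.5998 keV

(Intermediate values are shown rounded; full precision is carried through to the final answer.)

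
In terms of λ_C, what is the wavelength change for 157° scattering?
1.9205 λ_C

The Compton shift formula is:
Δλ = λ_C(1 - cos θ)

Dividing both sides by λ_C:
Δλ/λ_C = 1 - cos θ

For θ = 157°:
Δλ/λ_C = 1 - cos(157°)
Δλ/λ_C = 1 - -0.9205
Δλ/λ_C = 1.9205

This means the shift is 1.9205 × λ_C = 4.6597 pm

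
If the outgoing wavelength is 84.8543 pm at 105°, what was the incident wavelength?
81.8000 pm

From λ' = λ + Δλ, we have λ = λ' - Δλ

First calculate the Compton shift:
Δλ = λ_C(1 - cos θ)
Δλ = 2.4263 × (1 - cos(105°))
Δλ = 2.4263 × 1.2588
Δλ = 3.0543 pm

Initial wavelength:
λ = λ' - Δλ
λ = 84.8543 - 3.0543
λ = 81.8000 pm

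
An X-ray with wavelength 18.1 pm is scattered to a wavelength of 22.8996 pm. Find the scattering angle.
168.00°

First find the wavelength shift:
Δλ = λ' - λ = 22.8996 - 18.1 = 4.7996 pm

Using Δλ = λ_C(1 - cos θ), with λ_C = h/(m_e·c) ≈ 2.42631024 pm:
cos θ = 1 - Δλ/λ_C
cos θ = 1 - 4.7996/2.42631024
cos θ = -0.978148

θ = arccos(-0.978148)
θ = 168.00°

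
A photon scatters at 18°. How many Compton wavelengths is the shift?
0.0489 λ_C

The Compton shift formula is:
Δλ = λ_C(1 - cos θ)

Dividing both sides by λ_C:
Δλ/λ_C = 1 - cos θ

For θ = 18°:
Δλ/λ_C = 1 - cos(18°)
Δλ/λ_C = 1 - 0.9511
Δλ/λ_C = 0.0489

This means the shift is 0.0489 × λ_C = 0.1188 pm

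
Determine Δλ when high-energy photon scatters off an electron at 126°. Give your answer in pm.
3.8525 pm

Using the Compton scattering formula:
Δλ = λ_C(1 - cos θ)

where λ_C = h/(m_e·c) ≈ 2.4263 pm is the Compton wavelength of an electron.

For θ = 126°:
cos(126°) = -0.5878
1 - cos(126°) = 1.5878

Δλ = 2.4263 × 1.5878
Δλ = 3.8525 pm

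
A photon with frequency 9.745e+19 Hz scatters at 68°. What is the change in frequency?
3.219e+19 Hz (decrease)

Convert frequency to wavelength (c = 299792458 m/s):
λ₀ = c/f₀ = 299792458/9.745e+19 = 3.0763721e-12 m = 3.0764 pm

Calculate Compton shift:
Δλ = λ_C(1 - cos(68°)) = 1.5174 pm

Final wavelength:
λ' = λ₀ + Δλ = 3.0764 + 1.5174 = 4.5938 pm

Final frequency:
f' = c/λ' = 299792458/4.5937705e-12 = 6.5260652e+19 Hz

Frequency shift (decrease):
Δf = f₀ - f' = 9.745e+19 - 6.5260652e+19 = 3.219e+19 Hz

(Intermediate values are shown rounded; full precision is carried through to the final answer.)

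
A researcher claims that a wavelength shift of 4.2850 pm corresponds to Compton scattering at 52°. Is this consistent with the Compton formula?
No, inconsistent

Calculate the expected shift for θ = 52°:

Δλ_expected = λ_C(1 - cos(52°))
Δλ_expected = 2.4263 × (1 - cos(52°))
Δλ_expected = 2.4263 × 0.3843
Δλ_expected = 0.9325 pm

Given shift: 4.2850 pm
Expected shift: 0.9325 pm
Difference: 3.3524 pm

The values do not match. The given shift corresponds to θ ≈ 140.0°, not 52°.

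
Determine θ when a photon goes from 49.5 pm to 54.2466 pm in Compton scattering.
163.00°

First find the wavelength shift:
Δλ = λ' - λ = 54.2466 - 49.5 = 4.7466 pm

Using Δλ = λ_C(1 - cos θ), with λ_C = h/(m_e·c) ≈ 2.42631024 pm:
cos θ = 1 - Δλ/λ_C
cos θ = 1 - 4.7466/2.42631024
cos θ = -0.956304

θ = arccos(-0.956304)
θ = 163.00°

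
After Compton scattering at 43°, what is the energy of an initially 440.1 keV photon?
357.4060 keV

First convert energy to wavelength:
λ = hc/E, with hc ≈ 1239.842 keV·pm (i.e. 1239.842 eV·nm)

For E = 440.1 keV = 440100 eV:
λ = 1239.842 keV·pm / 440.1 keV
λ = 2.8172 pm

Calculate the Compton shift:
Δλ = λ_C(1 - cos(43°)) = 2.4263 × 0.2686
Δλ = 0.6518 pm

Final wavelength:
λ' = 2.8172 + 0.6518 = 3.4690 pm

Final energy:
E' = hc/λ' = 1239.842 / 3.4690 = 357.4060 keV

(Intermediate values are shown rounded; full precision is carried through to the final answer.)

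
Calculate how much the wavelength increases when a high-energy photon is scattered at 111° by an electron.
3.2958 pm

Using the Compton scattering formula:
Δλ = λ_C(1 - cos θ)

where λ_C = h/(m_e·c) ≈ 2.4263 pm is the Compton wavelength of an electron.

For θ = 111°:
cos(111°) = -0.3584
1 - cos(111°) = 1.3584

Δλ = 2.4263 × 1.3584
Δλ = 3.2958 pm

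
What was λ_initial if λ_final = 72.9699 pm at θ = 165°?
68.2000 pm

From λ' = λ + Δλ, we have λ = λ' - Δλ

First calculate the Compton shift:
Δλ = λ_C(1 - cos θ)
Δλ = 2.4263 × (1 - cos(165°))
Δλ = 2.4263 × 1.9659
Δλ = 4.7699 pm

Initial wavelength:
λ = λ' - Δλ
λ = 72.9699 - 4.7699
λ = 68.2000 pm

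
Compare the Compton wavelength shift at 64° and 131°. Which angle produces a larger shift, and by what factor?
131° produces the larger shift by a factor of 2.949

Calculate both shifts using Δλ = λ_C(1 - cos θ):

For θ₁ = 64°:
Δλ₁ = 2.4263 × (1 - cos(64°))
Δλ₁ = 2.4263 × 0.5616
Δλ₁ = 1.3627 pm

For θ₂ = 131°:
Δλ₂ = 2.4263 × (1 - cos(131°))
Δλ₂ = 2.4263 × 1.6561
Δλ₂ = 4.0181 pm

The 131° angle produces the larger shift.
Ratio: 4.0181/1.3627 = 2.949

(Intermediate values are shown rounded; full precision is carried through to the final answer.)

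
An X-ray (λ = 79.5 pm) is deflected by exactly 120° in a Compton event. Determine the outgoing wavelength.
83.1395 pm

Using the Compton formula: λ' = λ + λ_C(1 − cos θ)

For θ = 120°, cos θ = -1/2 (exact) = -0.5000, so:
1 − cos 120° = 1 − (-1/2) = 1.5000

Δλ = λ_C × 1.5000 = 2.4263 × 1.5000 = 3.6395 pm

λ' = 79.5 + 3.6395 = 83.1395 pm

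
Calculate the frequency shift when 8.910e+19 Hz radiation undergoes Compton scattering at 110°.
4.382e+19 Hz (decrease)

Convert frequency to wavelength (c = 299792458 m/s):
λ₀ = c/f₀ = 299792458/8.910e+19 = 3.3646741e-12 m = 3.3647 pm

Calculate Compton shift:
Δλ = λ_C(1 - cos(110°)) = 3.2562 pm

Final wavelength:
λ' = λ₀ + Δλ = 3.3647 + 3.2562 = 6.6208 pm

Final frequency:
f' = c/λ' = 299792458/6.6208313e-12 = 4.5280184e+19 Hz

Frequency shift (decrease):
Δf = f₀ - f' = 8.910e+19 - 4.5280184e+19 = 4.382e+19 Hz

(Intermediate values are shown rounded; full precision is carried through to the final answer.)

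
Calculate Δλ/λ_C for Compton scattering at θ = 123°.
1.5446 λ_C

The Compton shift formula is:
Δλ = λ_C(1 - cos θ)

Dividing both sides by λ_C:
Δλ/λ_C = 1 - cos θ

For θ = 123°:
Δλ/λ_C = 1 - cos(123°)
Δλ/λ_C = 1 - -0.5446
Δλ/λ_C = 1.5446

This means the shift is 1.5446 × λ_C = 3.7478 pm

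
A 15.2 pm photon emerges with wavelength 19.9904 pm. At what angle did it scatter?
167.00°

First find the wavelength shift:
Δλ = λ' - λ = 19.9904 - 15.2 = 4.7904 pm

Using Δλ = λ_C(1 - cos θ), with λ_C = h/(m_e·c) ≈ 2.42631024 pm:
cos θ = 1 - Δλ/λ_C
cos θ = 1 - 4.7904/2.42631024
cos θ = -0.974356

θ = arccos(-0.974356)
θ = 167.00°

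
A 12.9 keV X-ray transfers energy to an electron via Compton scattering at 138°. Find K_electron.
0.5437 keV

By energy conservation: K_e = E_initial - E_final

First find the scattered photon energy:
Initial wavelength: λ = hc/E = 96.1118 pm
Compton shift: Δλ = λ_C(1 - cos(138°)) = 4.2294 pm
Final wavelength: λ' = 96.1118 + 4.2294 = 100.3412 pm
Final photon energy: E' = hc/λ' = 12.3563 keV

Electron kinetic energy:
K_e = E - E' = 12.9000 - 12.3563 = 0.5437 keV

(Intermediate values are shown rounded; full precision is carried through to the final answer.)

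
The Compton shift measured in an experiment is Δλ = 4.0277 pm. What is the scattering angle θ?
131.30°

From the Compton formula Δλ = λ_C(1 - cos θ), we can solve for θ:

cos θ = 1 - Δλ/λ_C

Given:
- Δλ = 4.0277 pm
- λ_C = h/(m_e·c) ≈ 2.42631024 pm

cos θ = 1 - 4.0277/2.42631024
cos θ = 1 - 1.660010
cos θ = -0.660010

θ = arccos(-0.660010)
θ = 131.30°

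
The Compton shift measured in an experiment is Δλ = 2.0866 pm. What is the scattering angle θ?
81.95°

From the Compton formula Δλ = λ_C(1 - cos θ), we can solve for θ:

cos θ = 1 - Δλ/λ_C

Given:
- Δλ = 2.0866 pm
- λ_C = h/(m_e·c) ≈ 2.42631024 pm

cos θ = 1 - 2.0866/2.42631024
cos θ = 1 - 0.859989
cos θ = 0.140011

θ = arccos(0.140011)
θ = 81.95°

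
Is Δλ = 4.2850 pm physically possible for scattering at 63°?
No, inconsistent

Calculate the expected shift for θ = 63°:

Δλ_expected = λ_C(1 - cos(63°))
Δλ_expected = 2.4263 × (1 - cos(63°))
Δλ_expected = 2.4263 × 0.5460
Δλ_expected = 1.3248 pm

Given shift: 4.2850 pm
Expected shift: 1.3248 pm
Difference: 2.9602 pm

The values do not match. The given shift corresponds to θ ≈ 140.0°, not 63°.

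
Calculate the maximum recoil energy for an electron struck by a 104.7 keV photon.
30.4334 keV

Maximum energy transfer occurs at θ = 180° (backscattering).

Initial photon: E₀ = 104.7 keV → λ₀ = 11.8419 pm

Maximum Compton shift (at 180°):
Δλ_max = 2λ_C = 2 × 2.4263 = 4.8526 pm

Final wavelength:
λ' = 11.8419 + 4.8526 = 16.6945 pm

Minimum photon energy (maximum energy to electron):
E'_min = hc/λ' = 74.2666 keV

Maximum electron kinetic energy:
K_max = E₀ - E'_min = 104.7000 - 74.2666 = 30.4334 keV

(Intermediate values are shown rounded; full precision is carried through to the final answer.)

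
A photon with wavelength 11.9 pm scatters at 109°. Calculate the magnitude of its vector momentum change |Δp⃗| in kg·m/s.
8.1309e-23 kg·m/s

Photon momentum magnitude is p = h/λ.

Initial momentum:
p₀ = h/λ = 6.6261e-34/1.1900e-11 = 5.5681e-23 kg·m/s

After scattering:
λ' = λ + Δλ = 11.9 + 3.2162 = 15.1162 pm
p' = h/λ' = 6.6261e-34/1.5116e-11 = 4.3834e-23 kg·m/s

Momentum is a vector; the scattered photon's direction makes angle θ = 109° with the incident direction. The magnitude of the vector change Δp⃗ = p⃗₀ − p⃗' is found from the law of cosines:
|Δp⃗|² = p₀² + p'² − 2p₀p'cos θ
|Δp⃗|² = (5.5681e-23)² + (4.3834e-23)² − 2·5.5681e-23·4.3834e-23·cos(109°)
|Δp⃗| = 8.1309e-23 kg·m/s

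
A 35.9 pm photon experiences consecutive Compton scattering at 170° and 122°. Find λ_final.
44.4278 pm

Apply Compton shift twice:

First scattering at θ₁ = 170°:
Δλ₁ = λ_C(1 - cos(170°))
Δλ₁ = 2.4263 × 1.9848
Δλ₁ = 4.8158 pm

After first scattering:
λ₁ = 35.9 + 4.8158 = 40.7158 pm

Second scattering at θ₂ = 122°:
Δλ₂ = λ_C(1 - cos(122°))
Δλ₂ = 2.4263 × 1.5299
Δλ₂ = 3.7121 pm

Final wavelength:
λ₂ = 40.7158 + 3.7121 = 44.4278 pm

Total shift: Δλ_total = 4.8158 + 3.7121 = 8.5278 pm

(Intermediate values are shown rounded; full precision is carried through to the final answer.)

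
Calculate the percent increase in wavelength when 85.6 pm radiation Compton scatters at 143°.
5.0982%

Calculate the Compton shift:
Δλ = λ_C(1 - cos(143°))
Δλ = 2.4263 × (1 - cos(143°))
Δλ = 2.4263 × 1.7986
Δλ = 4.3640 pm

Percentage change:
(Δλ/λ₀) × 100 = (4.3640/85.6) × 100
= 5.0982%

(Intermediate values are shown rounded; full precision is carried through to the final answer.)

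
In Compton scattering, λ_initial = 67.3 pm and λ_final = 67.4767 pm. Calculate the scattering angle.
22.00°

First find the wavelength shift:
Δλ = λ' - λ = 67.4767 - 67.3 = 0.1767 pm

Using Δλ = λ_C(1 - cos θ), with λ_C = h/(m_e·c) ≈ 2.42631024 pm:
cos θ = 1 - Δλ/λ_C
cos θ = 1 - 0.1767/2.42631024
cos θ = 0.927173

θ = arccos(0.927173)
θ = 22.00°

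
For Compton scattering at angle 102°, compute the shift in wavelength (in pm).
2.9308 pm

Using the Compton scattering formula:
Δλ = λ_C(1 - cos θ)

where λ_C = h/(m_e·c) ≈ 2.4263 pm is the Compton wavelength of an electron.

For θ = 102°:
cos(102°) = -0.2079
1 - cos(102°) = 1.2079

Δλ = 2.4263 × 1.2079
Δλ = 2.9308 pm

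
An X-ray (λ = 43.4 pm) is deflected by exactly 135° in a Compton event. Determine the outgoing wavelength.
47.5420 pm

Using the Compton formula: λ' = λ + λ_C(1 − cos θ)

For θ = 135°, cos θ = -√2/2 (exact) ≈ -0.7071, so:
1 − cos 135° = 1 − (-√2/2) ≈ 1.7071

Δλ = λ_C × 1.7071 = 2.4263 × 1.7071 = 4.1420 pm

λ' = 43.4 + 4.1420 = 47.5420 pm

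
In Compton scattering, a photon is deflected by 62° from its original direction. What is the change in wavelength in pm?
1.2872 pm

Using the Compton scattering formula:
Δλ = λ_C(1 - cos θ)

where λ_C = h/(m_e·c) ≈ 2.4263 pm is the Compton wavelength of an electron.

For θ = 62°:
cos(62°) = 0.4695
1 - cos(62°) = 0.5305

Δλ = 2.4263 × 0.5305
Δλ = 1.2872 pm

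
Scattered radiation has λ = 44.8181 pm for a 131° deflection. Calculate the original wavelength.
40.8000 pm

From λ' = λ + Δλ, we have λ = λ' - Δλ

First calculate the Compton shift:
Δλ = λ_C(1 - cos θ)
Δλ = 2.4263 × (1 - cos(131°))
Δλ = 2.4263 × 1.6561
Δλ = 4.0181 pm

Initial wavelength:
λ = λ' - Δλ
λ = 44.8181 - 4.0181
λ = 40.8000 pm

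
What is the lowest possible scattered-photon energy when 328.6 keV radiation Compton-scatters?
143.7377 keV (at θ = 180°)

The scattered photon has minimum energy when its wavelength is maximum, i.e., when the Compton shift Δλ = λ_C(1 − cos θ) is maximum. This occurs at θ = 180° (backscattering), giving Δλ_max = 2λ_C = 4.8526 pm.

Initial wavelength: λ₀ = hc/E₀ = 3.7731 pm
Maximum final wavelength: λ'_max = λ₀ + 2λ_C = 3.7731 + 4.8526 = 8.6257 pm
Minimum final energy: E'_min = hc/λ'_max = 143.7377 keV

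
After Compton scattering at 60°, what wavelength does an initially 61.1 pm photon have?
62.3132 pm

Using the Compton formula: λ' = λ + λ_C(1 − cos θ)

For θ = 60°, cos θ = 1/2 (exact) = 0.5000, so:
1 − cos 60° = 1 − (1/2) = 0.5000

Δλ = λ_C × 0.5000 = 2.4263 × 0.5000 = 1.2132 pm

λ' = 61.1 + 1.2132 = 62.3132 pm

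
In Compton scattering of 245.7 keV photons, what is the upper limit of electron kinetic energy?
120.4480 keV

Maximum energy transfer occurs at θ = 180° (backscattering).

Initial photon: E₀ = 245.7 keV → λ₀ = 5.0462 pm

Maximum Compton shift (at 180°):
Δλ_max = 2λ_C = 2 × 2.4263 = 4.8526 pm

Final wavelength:
λ' = 5.0462 + 4.8526 = 9.8988 pm

Minimum photon energy (maximum energy to electron):
E'_min = hc/λ' = 125.2520 keV

Maximum electron kinetic energy:
K_max = E₀ - E'_min = 245.7000 - 125.2520 = 120.4480 keV

(Intermediate values are shown rounded; full precision is carried through to the final answer.)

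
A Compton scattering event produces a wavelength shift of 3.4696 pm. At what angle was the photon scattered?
115.47°

From the Compton formula Δλ = λ_C(1 - cos θ), we can solve for θ:

cos θ = 1 - Δλ/λ_C

Given:
- Δλ = 3.4696 pm
- λ_C = h/(m_e·c) ≈ 2.42631024 pm

cos θ = 1 - 3.4696/2.42631024
cos θ = 1 - 1.429990
cos θ = -0.429990

θ = arccos(-0.429990)
θ = 115.47°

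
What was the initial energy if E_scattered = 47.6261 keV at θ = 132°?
56.4000 keV

Convert final energy to wavelength (hc ≈ 1239.842 keV·pm):
λ' = hc/E' = 1239.842 / 47.6261 = 26.0328 pm

Calculate the Compton shift:
Δλ = λ_C(1 - cos(132°))
Δλ = 2.4263 × (1 - cos(132°))
Δλ = 4.0498 pm

Initial wavelength:
λ = λ' - Δλ = 26.0328 - 4.0498 = 21.9830 pm

Initial energy:
E = hc/λ = 1239.842 / 21.9830 = 56.4000 keV

(Intermediate values are shown rounded; full precision is carried through to the final answer.)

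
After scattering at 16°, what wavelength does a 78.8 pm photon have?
78.8940 pm

Using the Compton scattering formula:
λ' = λ + Δλ = λ + λ_C(1 - cos θ)

Given:
- Initial wavelength λ = 78.8 pm
- Scattering angle θ = 16°
- Compton wavelength λ_C ≈ 2.4263 pm

Calculate the shift:
Δλ = 2.4263 × (1 - cos(16°))
Δλ = 2.4263 × 0.0387
Δλ = 0.0940 pm

Final wavelength:
λ' = 78.8 + 0.0940 = 78.8940 pm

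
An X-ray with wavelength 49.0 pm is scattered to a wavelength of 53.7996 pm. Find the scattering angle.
168.00°

First find the wavelength shift:
Δλ = λ' - λ = 53.7996 - 49.0 = 4.7996 pm

Using Δλ = λ_C(1 - cos θ), with λ_C = h/(m_e·c) ≈ 2.42631024 pm:
cos θ = 1 - Δλ/λ_C
cos θ = 1 - 4.7996/2.42631024
cos θ = -0.978148

θ = arccos(-0.978148)
θ = 168.00°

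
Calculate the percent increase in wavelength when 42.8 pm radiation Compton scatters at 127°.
9.0806%

Calculate the Compton shift:
Δλ = λ_C(1 - cos(127°))
Δλ = 2.4263 × (1 - cos(127°))
Δλ = 2.4263 × 1.6018
Δλ = 3.8865 pm

Percentage change:
(Δλ/λ₀) × 100 = (3.8865/42.8) × 100
= 9.0806%

(Intermediate values are shown rounded; full precision is carried through to the final answer.)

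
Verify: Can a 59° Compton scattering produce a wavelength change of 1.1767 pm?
Yes, consistent

Calculate the expected shift for θ = 59°:

Δλ_expected = λ_C(1 - cos(59°))
Δλ_expected = 2.4263 × (1 - cos(59°))
Δλ_expected = 2.4263 × 0.4850
Δλ_expected = 1.1767 pm

Given shift: 1.1767 pm
Expected shift: 1.1767 pm
Difference: 0.0000 pm

The values match. This is consistent with Compton scattering at the stated angle.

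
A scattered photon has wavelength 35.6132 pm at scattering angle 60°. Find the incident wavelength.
34.4000 pm

From λ' = λ + Δλ, we have λ = λ' - Δλ

First calculate the Compton shift:
Δλ = λ_C(1 - cos θ)
Δλ = 2.4263 × (1 - cos(60°))
Δλ = 2.4263 × 0.5000
Δλ = 1.2132 pm

Initial wavelength:
λ = λ' - Δλ
λ = 35.6132 - 1.2132
λ = 34.4000 pm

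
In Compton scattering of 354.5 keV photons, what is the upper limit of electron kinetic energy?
206.0170 keV

Maximum energy transfer occurs at θ = 180° (backscattering).

Initial photon: E₀ = 354.5 keV → λ₀ = 3.4974 pm

Maximum Compton shift (at 180°):
Δλ_max = 2λ_C = 2 × 2.4263 = 4.8526 pm

Final wavelength:
λ' = 3.4974 + 4.8526 = 8.3501 pm

Minimum photon energy (maximum energy to electron):
E'_min = hc/λ' = 148.4830 keV

Maximum electron kinetic energy:
K_max = E₀ - E'_min = 354.5000 - 148.4830 = 206.0170 keV

(Intermediate values are shown rounded; full precision is carried through to the final answer.)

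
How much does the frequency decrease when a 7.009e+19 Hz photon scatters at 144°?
3.550e+19 Hz (decrease)

Convert frequency to wavelength (c = 299792458 m/s):
λ₀ = c/f₀ = 299792458/7.009e+19 = 4.2772501e-12 m = 4.2773 pm

Calculate Compton shift:
Δλ = λ_C(1 - cos(144°)) = 4.3892 pm

Final wavelength:
λ' = λ₀ + Δλ = 4.2773 + 4.3892 = 8.6665 pm

Final frequency:
f' = c/λ' = 299792458/8.6664865e-12 = 3.4592156e+19 Hz

Frequency shift (decrease):
Δf = f₀ - f' = 7.009e+19 - 3.4592156e+19 = 3.550e+19 Hz

(Intermediate values are shown rounded; full precision is carried through to the final answer.)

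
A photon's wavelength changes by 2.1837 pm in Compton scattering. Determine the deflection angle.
84.26°

From the Compton formula Δλ = λ_C(1 - cos θ), we can solve for θ:

cos θ = 1 - Δλ/λ_C

Given:
- Δλ = 2.1837 pm
- λ_C = h/(m_e·c) ≈ 2.42631024 pm

cos θ = 1 - 2.1837/2.42631024
cos θ = 1 - 0.900009
cos θ = 0.099991

θ = arccos(0.099991)
θ = 84.26°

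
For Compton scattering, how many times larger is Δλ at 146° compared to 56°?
146° produces the larger shift by a factor of 4.149

Calculate both shifts using Δλ = λ_C(1 - cos θ):

For θ₁ = 56°:
Δλ₁ = 2.4263 × (1 - cos(56°))
Δλ₁ = 2.4263 × 0.4408
Δλ₁ = 1.0695 pm

For θ₂ = 146°:
Δλ₂ = 2.4263 × (1 - cos(146°))
Δλ₂ = 2.4263 × 1.8290
Δλ₂ = 4.4378 pm

The 146° angle produces the larger shift.
Ratio: 4.4378/1.0695 = 4.149

(Intermediate values are shown rounded; full precision is carried through to the final answer.)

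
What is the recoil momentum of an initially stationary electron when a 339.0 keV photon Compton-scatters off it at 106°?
2.2859e-22 kg·m/s

The electron is initially at rest, so by conservation of momentum:
p⃗_e = p⃗₀ − p⃗'  (incident photon momentum minus scattered photon momentum)

Photon momentum magnitudes (p = h/λ = E/c):
λ₀ = hc/E₀ = 3.6574 pm → p₀ = h/λ₀ = 1.8117e-22 kg·m/s
Δλ = λ_C(1 − cos 106°) = 3.0951 pm
λ' = 6.7524 pm → p' = h/λ' = 9.8128e-23 kg·m/s

The scattered photon makes angle θ = 106° with the incident direction, so by the law of cosines:
|p⃗_e|² = p₀² + p'² − 2p₀p'cos θ
|p⃗_e|² = (1.8117e-22)² + (9.8128e-23)² − 2·1.8117e-22·9.8128e-23·cos(106°)
|p⃗_e| = 2.2859e-22 kg·m/s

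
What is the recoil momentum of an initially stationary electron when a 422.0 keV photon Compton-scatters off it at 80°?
2.4152e-22 kg·m/s

The electron is initially at rest, so by conservation of momentum:
p⃗_e = p⃗₀ − p⃗'  (incident photon momentum minus scattered photon momentum)

Photon momentum magnitudes (p = h/λ = E/c):
λ₀ = hc/E₀ = 2.9380 pm → p₀ = h/λ₀ = 2.2553e-22 kg·m/s
Δλ = λ_C(1 − cos 80°) = 2.0050 pm
λ' = 4.9430 pm → p' = h/λ' = 1.3405e-22 kg·m/s

The scattered photon makes angle θ = 80° with the incident direction, so by the law of cosines:
|p⃗_e|² = p₀² + p'² − 2p₀p'cos θ
|p⃗_e|² = (2.2553e-22)² + (1.3405e-22)² − 2·2.2553e-22·1.3405e-22·cos(80°)
|p⃗_e| = 2.4152e-22 kg·m/s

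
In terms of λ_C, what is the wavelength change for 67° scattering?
0.6093 λ_C

The Compton shift formula is:
Δλ = λ_C(1 - cos θ)

Dividing both sides by λ_C:
Δλ/λ_C = 1 - cos θ

For θ = 67°:
Δλ/λ_C = 1 - cos(67°)
Δλ/λ_C = 1 - 0.3907
Δλ/λ_C = 0.6093

This means the shift is 0.6093 × λ_C = 1.4783 pm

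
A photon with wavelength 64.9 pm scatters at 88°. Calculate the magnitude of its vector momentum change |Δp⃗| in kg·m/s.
1.3940e-23 kg·m/s

Photon momentum magnitude is p = h/λ.

Initial momentum:
p₀ = h/λ = 6.6261e-34/6.4900e-11 = 1.0210e-23 kg·m/s

After scattering:
λ' = λ + Δλ = 64.9 + 2.3416 = 67.2416 pm
p' = h/λ' = 6.6261e-34/6.7242e-11 = 9.8541e-24 kg·m/s

Momentum is a vector; the scattered photon's direction makes angle θ = 88° with the incident direction. The magnitude of the vector change Δp⃗ = p⃗₀ − p⃗' is found from the law of cosines:
|Δp⃗|² = p₀² + p'² − 2p₀p'cos θ
|Δp⃗|² = (1.0210e-23)² + (9.8541e-24)² − 2·1.0210e-23·9.8541e-24·cos(88°)
|Δp⃗| = 1.3940e-23 kg·m/s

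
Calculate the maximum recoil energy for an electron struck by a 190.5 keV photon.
81.3684 keV

Maximum energy transfer occurs at θ = 180° (backscattering).

Initial photon: E₀ = 190.5 keV → λ₀ = 6.5084 pm

Maximum Compton shift (at 180°):
Δλ_max = 2λ_C = 2 × 2.4263 = 4.8526 pm

Final wavelength:
λ' = 6.5084 + 4.8526 = 11.3610 pm

Minimum photon energy (maximum energy to electron):
E'_min = hc/λ' = 109.1316 keV

Maximum electron kinetic energy:
K_max = E₀ - E'_min = 190.5000 - 109.1316 = 81.3684 keV

(Intermediate values are shown rounded; full precision is carried through to the final answer.)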